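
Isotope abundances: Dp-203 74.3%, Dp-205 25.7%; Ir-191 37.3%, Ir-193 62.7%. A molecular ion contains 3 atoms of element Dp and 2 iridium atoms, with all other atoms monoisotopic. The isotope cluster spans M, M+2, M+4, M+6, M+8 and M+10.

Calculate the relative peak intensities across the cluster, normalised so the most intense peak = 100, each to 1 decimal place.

Element Dp pattern (n=3): 0.41017241 : 0.42562978 : 0.14722322 : 0.01697459
Iridium pattern (n=2): 0.139129 : 0.467742 : 0.393129
Convolve the two distributions (both contribute in 2-u steps):
  M: 0.41017241×0.139129 = 0.057067
  M+2: 0.41017241×0.467742 + 0.42562978×0.139129 = 0.251072
  M+4: 0.41017241×0.393129 + 0.42562978×0.467742 + 0.14722322×0.139129 = 0.380819
  M+6: 0.42562978×0.393129 + 0.14722322×0.467742 + 0.01697459×0.139129 = 0.238552
  M+8: 0.14722322×0.393129 + 0.01697459×0.467742 = 0.065817
  M+10: 0.01697459×0.393129 = 0.006673
Scale to base peak (0.380819) = 100: 15.0 : 65.9 : 100.0 : 62.6 : 17.3 : 1.8

15.0 : 65.9 : 100.0 : 62.6 : 17.3 : 1.8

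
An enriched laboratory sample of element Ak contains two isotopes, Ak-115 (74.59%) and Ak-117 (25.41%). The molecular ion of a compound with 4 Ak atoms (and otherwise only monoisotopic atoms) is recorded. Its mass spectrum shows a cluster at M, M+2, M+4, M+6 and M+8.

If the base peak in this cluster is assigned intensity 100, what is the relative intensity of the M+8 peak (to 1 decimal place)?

1.0

Binomial terms of (0.7459 + 0.2541)^4: M 0.3095, M+2 0.4218, M+4 0.2155, M+6 0.0490, M+8 0.0042 → M+2 is the base peak.
P(M+2) = C(4,1) × 0.7459^3 × 0.2541^1 = 4 × 0.414994 × 0.2541 = 0.421800 (base)
P(M+8) = C(4,4) × 0.7459^0 × 0.2541^4 = 1 × 1.0000 × 0.00416887 = 0.004169
Relative intensity = 0.004169 / 0.421800 × 100 = 1.0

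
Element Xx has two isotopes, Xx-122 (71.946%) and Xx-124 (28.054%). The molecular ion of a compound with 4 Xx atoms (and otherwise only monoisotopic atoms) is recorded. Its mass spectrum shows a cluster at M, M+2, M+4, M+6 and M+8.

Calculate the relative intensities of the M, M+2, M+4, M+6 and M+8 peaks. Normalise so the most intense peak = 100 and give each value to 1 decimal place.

64.1 : 100.0 : 58.5 : 15.2 : 1.5

The 4 Xx atoms are independent, so intensities follow the terms of (0.71946 + 0.28054)^4.
P(M) = 0.71946^4 = 0.267933
P(M+2) = 4 × 0.71946^3 × 0.28054^1 = 0.417902
P(M+4) = 6 × 0.71946^2 × 0.28054^2 = 0.244430
P(M+6) = 4 × 0.71946^1 × 0.28054^3 = 0.063541
P(M+8) = 0.28054^4 = 0.006194
The M+2 peak is largest (0.417902); scaling to 100 gives 64.1 : 100.0 : 58.5 : 15.2 : 1.5.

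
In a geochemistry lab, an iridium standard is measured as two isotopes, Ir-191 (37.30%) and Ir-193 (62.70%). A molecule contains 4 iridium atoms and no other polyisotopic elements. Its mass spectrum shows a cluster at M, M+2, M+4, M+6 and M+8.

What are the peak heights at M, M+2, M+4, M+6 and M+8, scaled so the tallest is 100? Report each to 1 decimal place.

Expanding (0.3730 + 0.6270)^4:
P(M) = 0.3730^4 = 0.019357
P(M+2) = 4 × 0.3730^3 × 0.6270^1 = 0.130153
P(M+4) = 6 × 0.3730^2 × 0.6270^2 = 0.328174
P(M+6) = 4 × 0.3730^1 × 0.6270^3 = 0.367766
P(M+8) = 0.6270^4 = 0.154550
The M+6 peak is largest (0.367766); scaling to 100 gives 5.3 : 35.4 : 89.2 : 100.0 : 42.0.

5.3 : 35.4 : 89.2 : 100.0 : 42.0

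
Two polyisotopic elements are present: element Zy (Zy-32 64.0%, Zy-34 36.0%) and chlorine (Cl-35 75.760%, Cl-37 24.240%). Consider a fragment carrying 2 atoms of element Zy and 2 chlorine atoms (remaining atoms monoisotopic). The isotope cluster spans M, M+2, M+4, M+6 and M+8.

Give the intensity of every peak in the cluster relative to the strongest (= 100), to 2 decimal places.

Element Zy pattern (n=2): 0.4096 : 0.4608 : 0.1296
Chlorine pattern (n=2): 0.57395776 : 0.36728448 : 0.05875776
Convolve the two distributions (both contribute in 2-u steps):
  M: 0.4096×0.57395776 = 0.235093
  M+2: 0.4096×0.36728448 + 0.4608×0.57395776 = 0.414919
  M+4: 0.4096×0.05875776 + 0.4608×0.36728448 + 0.1296×0.57395776 = 0.267697
  M+6: 0.4608×0.05875776 + 0.1296×0.36728448 = 0.074676
  M+8: 0.1296×0.05875776 = 0.007615
Scale to base peak (0.414919) = 100: 56.66 : 100.00 : 64.52 : 18.00 : 1.84

56.66 : 100.00 : 64.52 : 18.00 : 1.84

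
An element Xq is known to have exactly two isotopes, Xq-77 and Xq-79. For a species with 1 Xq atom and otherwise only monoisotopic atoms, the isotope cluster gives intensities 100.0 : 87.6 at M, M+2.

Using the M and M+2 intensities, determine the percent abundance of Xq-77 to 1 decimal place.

Let p = fractional abundance of Xq-77. I(M+2)/I(M) = [C(1,1)·p^0·(1−p)] / p^1 = 1·(1−p)/p = 87.6/100.0 = 0.8760
(1−p)/p = 0.8760/1 = 0.8760  ⇒  p = 1/(1 + 0.8760) = 0.5330
Xq-77: 53.3%, Xq-79: 46.7%.

53.3%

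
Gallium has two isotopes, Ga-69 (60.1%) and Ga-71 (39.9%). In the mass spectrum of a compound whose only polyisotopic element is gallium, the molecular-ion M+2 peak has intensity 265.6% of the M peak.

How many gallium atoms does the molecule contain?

With n Ga atoms, P(M+2)/P(M) = C(n,1)·p^(n−1)q / p^n = n·q/p = n · 0.399/0.601.
n = 2.656 × 0.601/0.399 = 4.00 ≈ 4

4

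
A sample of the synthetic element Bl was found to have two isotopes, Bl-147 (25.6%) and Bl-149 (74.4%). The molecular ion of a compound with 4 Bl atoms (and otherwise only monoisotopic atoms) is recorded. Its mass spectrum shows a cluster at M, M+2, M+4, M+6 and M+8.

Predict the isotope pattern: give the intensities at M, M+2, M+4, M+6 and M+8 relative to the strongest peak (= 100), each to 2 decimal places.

1.02 : 11.84 : 51.61 : 100.00 : 72.66

Expanding (0.256 + 0.744)^4:
P(M) = 0.256^4 = 0.004295
P(M+2) = 4 × 0.256^3 × 0.744^1 = 0.049929
P(M+4) = 6 × 0.256^2 × 0.744^2 = 0.217659
P(M+6) = 4 × 0.256^1 × 0.744^3 = 0.421715
P(M+8) = 0.744^4 = 0.306402
The M+6 peak is largest (0.421715); scaling to 100 gives 1.02 : 11.84 : 51.61 : 100.00 : 72.66.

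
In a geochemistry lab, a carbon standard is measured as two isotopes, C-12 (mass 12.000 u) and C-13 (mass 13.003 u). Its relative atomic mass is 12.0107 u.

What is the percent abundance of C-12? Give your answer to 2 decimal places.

98.93%

Let x be the fractional abundance of C-12; then C-13 has abundance 1 − x.
12.000·x + 13.003·(1 − x) = 12.0107
(12.000 − 13.003)·x = 12.0107 − 13.003
x = -0.9923 / -1.003 = 0.98933 → 98.93% C-12, 1.07% C-13.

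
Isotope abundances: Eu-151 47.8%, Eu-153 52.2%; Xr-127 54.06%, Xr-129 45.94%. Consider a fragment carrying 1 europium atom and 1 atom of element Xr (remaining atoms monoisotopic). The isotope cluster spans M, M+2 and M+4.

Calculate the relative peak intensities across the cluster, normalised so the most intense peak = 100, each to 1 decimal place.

51.5 : 100.0 : 47.8

Europium pattern (n=1): 0.4780 : 0.5220
Element Xr pattern (n=1): 0.5406 : 0.4594
Convolve the two distributions (both contribute in 2-u steps):
  M: 0.4780×0.5406 = 0.258407
  M+2: 0.4780×0.4594 + 0.5220×0.5406 = 0.501786
  M+4: 0.5220×0.4594 = 0.239807
Scale to base peak (0.501786) = 100: 51.5 : 100.0 : 47.8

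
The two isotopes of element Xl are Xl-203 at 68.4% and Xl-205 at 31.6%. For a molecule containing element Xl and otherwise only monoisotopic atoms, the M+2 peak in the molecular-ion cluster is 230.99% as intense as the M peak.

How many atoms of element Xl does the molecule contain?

With n Xl atoms, P(M+2)/P(M) = C(n,1)·p^(n−1)q / p^n = n·q/p = n · 0.316/0.684.
n = 2.3099 × 0.684/0.316 = 5.00 ≈ 5

5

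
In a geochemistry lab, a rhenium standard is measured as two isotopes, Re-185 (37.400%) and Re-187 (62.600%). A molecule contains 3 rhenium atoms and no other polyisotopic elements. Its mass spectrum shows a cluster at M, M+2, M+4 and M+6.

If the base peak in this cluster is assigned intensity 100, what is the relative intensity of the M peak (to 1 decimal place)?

11.9

Binomial terms of (0.37400 + 0.62600)^3: M 0.0523, M+2 0.2627, M+4 0.4397, M+6 0.2453 → M+4 is the base peak.
P(M+4) = C(3,2) × 0.37400^1 × 0.62600^2 = 3 × 0.3740 × 0.391876 = 0.439685 (base)
P(M) = C(3,0) × 0.37400^3 × 0.62600^0 = 1 × 0.05231362 × 1.0000 = 0.052314
Relative intensity = 0.052314 / 0.439685 × 100 = 11.9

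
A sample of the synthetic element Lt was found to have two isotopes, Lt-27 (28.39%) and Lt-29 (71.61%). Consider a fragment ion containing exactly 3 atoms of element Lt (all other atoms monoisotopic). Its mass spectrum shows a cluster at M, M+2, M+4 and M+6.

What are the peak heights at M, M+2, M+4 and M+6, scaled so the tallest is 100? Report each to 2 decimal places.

5.24 : 39.65 : 100.00 : 84.08

The 3 Lt atoms are independent, so intensities follow the terms of (0.2839 + 0.7161)^3.
P(M) = 0.2839^3 = 0.022882
P(M+2) = 3 × 0.2839^2 × 0.7161^1 = 0.173151
P(M+4) = 3 × 0.2839^1 × 0.7161^2 = 0.436751
P(M+6) = 0.7161^3 = 0.367216
The M+4 peak is largest (0.436751); scaling to 100 gives 5.24 : 39.65 : 100.00 : 84.08.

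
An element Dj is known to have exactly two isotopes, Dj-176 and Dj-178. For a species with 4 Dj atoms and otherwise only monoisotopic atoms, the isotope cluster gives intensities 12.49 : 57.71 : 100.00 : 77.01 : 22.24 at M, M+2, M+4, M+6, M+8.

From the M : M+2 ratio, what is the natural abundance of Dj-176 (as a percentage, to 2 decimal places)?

46.40%

Write p for the Dj-176 fraction. I(M+2)/I(M) = [C(4,1)·p^3·(1−p)] / p^4 = 4·(1−p)/p = 57.71/12.49 = 4.6205
(1−p)/p = 4.6205/4 = 1.1551  ⇒  p = 1/(1 + 1.1551) = 0.4640
Dj-176: 46.40%, Dj-178: 53.60%.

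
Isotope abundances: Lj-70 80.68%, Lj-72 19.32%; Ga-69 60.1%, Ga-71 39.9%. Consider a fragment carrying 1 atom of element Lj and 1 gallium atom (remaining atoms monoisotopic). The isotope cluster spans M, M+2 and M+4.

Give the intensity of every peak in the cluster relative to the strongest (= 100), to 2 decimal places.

100.00 : 90.34 : 15.90

Element Lj pattern (n=1): 0.8068 : 0.1932
Gallium pattern (n=1): 0.6010 : 0.3990
Convolve the two distributions (both contribute in 2-u steps):
  M: 0.8068×0.6010 = 0.484887
  M+2: 0.8068×0.3990 + 0.1932×0.6010 = 0.438026
  M+4: 0.1932×0.3990 = 0.077087
Scale to base peak (0.484887) = 100: 100.00 : 90.34 : 15.90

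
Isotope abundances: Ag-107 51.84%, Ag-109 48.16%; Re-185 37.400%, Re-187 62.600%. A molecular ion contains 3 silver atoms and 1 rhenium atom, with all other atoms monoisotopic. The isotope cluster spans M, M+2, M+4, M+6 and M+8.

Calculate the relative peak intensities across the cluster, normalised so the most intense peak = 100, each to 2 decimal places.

Silver pattern (n=3): 0.13931407 : 0.38827347 : 0.36071085 : 0.11170161
Rhenium pattern (n=1): 0.3740 : 0.6260
Convolve the two distributions (both contribute in 2-u steps):
  M: 0.13931407×0.3740 = 0.052103
  M+2: 0.13931407×0.6260 + 0.38827347×0.3740 = 0.232425
  M+4: 0.38827347×0.6260 + 0.36071085×0.3740 = 0.377965
  M+6: 0.36071085×0.6260 + 0.11170161×0.3740 = 0.267581
  M+8: 0.11170161×0.6260 = 0.069925
Scale to base peak (0.377965) = 100: 13.79 : 61.49 : 100.00 : 70.80 : 18.50

13.79 : 61.49 : 100.00 : 70.80 : 18.50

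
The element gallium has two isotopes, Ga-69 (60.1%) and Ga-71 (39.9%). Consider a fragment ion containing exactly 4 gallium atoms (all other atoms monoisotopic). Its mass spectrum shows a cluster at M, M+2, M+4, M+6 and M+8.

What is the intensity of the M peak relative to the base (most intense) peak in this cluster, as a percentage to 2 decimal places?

Binomial terms of (0.601 + 0.399)^4: M 0.1305, M+2 0.3465, M+4 0.3450, M+6 0.1527, M+8 0.0253 → M+2 is the base peak.
P(M+2) = C(4,1) × 0.601^3 × 0.399^1 = 4 × 0.2170818 × 0.3990 = 0.346463 (base)
P(M) = C(4,0) × 0.601^4 × 0.399^0 = 1 × 0.13046616 × 1.0000 = 0.130466
Relative intensity = 0.130466 / 0.346463 × 100 = 37.66

37.66%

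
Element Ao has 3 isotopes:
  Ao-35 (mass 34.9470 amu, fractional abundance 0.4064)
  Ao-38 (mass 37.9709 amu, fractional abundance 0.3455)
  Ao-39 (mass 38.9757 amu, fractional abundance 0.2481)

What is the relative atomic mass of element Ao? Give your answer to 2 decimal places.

36.99 amu

Average mass = Σ (abundance × isotope mass) = 0.4064 × 34.9470 + 0.3455 × 37.9709 + 0.2481 × 38.9757
= 14.20246 + 13.11895 + 9.66987 = 36.99128 amu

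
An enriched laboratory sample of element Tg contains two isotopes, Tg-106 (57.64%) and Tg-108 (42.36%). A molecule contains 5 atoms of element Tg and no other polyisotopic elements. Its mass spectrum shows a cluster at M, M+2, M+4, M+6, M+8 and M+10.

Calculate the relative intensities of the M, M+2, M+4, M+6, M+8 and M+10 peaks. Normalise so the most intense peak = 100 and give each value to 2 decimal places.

Expanding (0.5764 + 0.4236)^5:
P(M) = 0.5764^5 = 0.063624
P(M+2) = 5 × 0.5764^4 × 0.4236^1 = 0.233788
P(M+4) = 10 × 0.5764^3 × 0.4236^2 = 0.343624
P(M+6) = 10 × 0.5764^2 × 0.4236^3 = 0.252532
P(M+8) = 5 × 0.5764^1 × 0.4236^4 = 0.092794
P(M+10) = 0.4236^5 = 0.013639
The M+4 peak is largest (0.343624); scaling to 100 gives 18.52 : 68.04 : 100.00 : 73.49 : 27.00 : 3.97.

18.52 : 68.04 : 100.00 : 73.49 : 27.00 : 3.97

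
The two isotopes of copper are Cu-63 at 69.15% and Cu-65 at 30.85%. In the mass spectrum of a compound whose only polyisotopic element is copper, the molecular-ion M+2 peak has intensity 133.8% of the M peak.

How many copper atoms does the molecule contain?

3

For n independent Cu atoms, I(M+2)/I(M) = n · (abundance Cu-65) / (abundance Cu-63) = n · 0.3085/0.6915.
n = 1.338 × 0.6915/0.3085 = 3.00 ≈ 3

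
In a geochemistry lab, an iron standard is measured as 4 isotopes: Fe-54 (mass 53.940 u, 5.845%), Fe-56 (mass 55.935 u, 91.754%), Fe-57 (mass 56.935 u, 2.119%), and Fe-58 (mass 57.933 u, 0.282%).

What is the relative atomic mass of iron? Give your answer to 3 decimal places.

The abundance-weighted mean is 0.05845 × 53.940 + 0.91754 × 55.935 + 0.02119 × 56.935 + 0.00282 × 57.933
= 3.1528 + 51.3226 + 1.2065 + 0.1634 = 55.8453 u

55.845 u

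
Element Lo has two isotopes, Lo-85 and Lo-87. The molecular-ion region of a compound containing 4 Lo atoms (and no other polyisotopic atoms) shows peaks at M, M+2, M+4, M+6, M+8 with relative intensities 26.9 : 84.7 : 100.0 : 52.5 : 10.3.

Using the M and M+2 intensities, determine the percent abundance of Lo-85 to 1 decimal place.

56.0%

Write p for the Lo-85 fraction. I(M+2)/I(M) = [C(4,1)·p^3·(1−p)] / p^4 = 4·(1−p)/p = 84.7/26.9 = 3.1487
(1−p)/p = 3.1487/4 = 0.7872  ⇒  p = 1/(1 + 0.7872) = 0.5595
Lo-85: 56.0%, Lo-87: 44.0%.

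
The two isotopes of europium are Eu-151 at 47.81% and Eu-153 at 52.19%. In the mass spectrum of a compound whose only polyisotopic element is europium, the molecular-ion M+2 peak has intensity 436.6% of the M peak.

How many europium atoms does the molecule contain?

With n Eu atoms, P(M+2)/P(M) = C(n,1)·p^(n−1)q / p^n = n·q/p = n · 0.5219/0.4781.
n = 4.366 × 0.4781/0.5219 = 4.00 ≈ 4

4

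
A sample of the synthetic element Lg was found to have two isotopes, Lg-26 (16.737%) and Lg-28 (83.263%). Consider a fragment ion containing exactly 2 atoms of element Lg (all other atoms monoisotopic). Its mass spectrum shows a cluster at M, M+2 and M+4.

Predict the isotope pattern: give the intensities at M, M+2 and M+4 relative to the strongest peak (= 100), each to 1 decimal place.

The 2 Lg atoms are independent, so intensities follow the terms of (0.16737 + 0.83263)^2.
P(M) = 0.16737^2 = 0.028013
P(M+2) = 2 × 0.16737^1 × 0.83263^1 = 0.278715
P(M+4) = 0.83263^2 = 0.693273
The M+4 peak is largest (0.693273); scaling to 100 gives 4.0 : 40.2 : 100.0.

4.0 : 40.2 : 100.0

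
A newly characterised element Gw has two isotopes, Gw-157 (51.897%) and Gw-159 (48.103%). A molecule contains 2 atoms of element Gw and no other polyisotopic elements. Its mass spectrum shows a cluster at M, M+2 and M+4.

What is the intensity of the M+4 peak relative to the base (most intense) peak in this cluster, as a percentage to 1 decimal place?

Binomial terms of (0.51897 + 0.48103)^2: M 0.2693, M+2 0.4993, M+4 0.2314 → M+2 is the base peak.
P(M+2) = C(2,1) × 0.51897^1 × 0.48103^1 = 2 × 0.51897 × 0.48103 = 0.499280 (base)
P(M+4) = C(2,2) × 0.51897^0 × 0.48103^2 = 1 × 1.0000 × 0.23138986 = 0.231390
Relative intensity = 0.231390 / 0.499280 × 100 = 46.3

46.3%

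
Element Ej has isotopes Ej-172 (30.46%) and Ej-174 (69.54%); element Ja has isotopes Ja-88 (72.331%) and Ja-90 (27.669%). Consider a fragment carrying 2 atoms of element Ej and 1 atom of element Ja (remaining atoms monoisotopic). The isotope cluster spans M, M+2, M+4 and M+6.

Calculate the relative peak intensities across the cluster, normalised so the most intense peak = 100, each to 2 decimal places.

Element Ej pattern (n=2): 0.09278116 : 0.42363768 : 0.48358116
Element Ja pattern (n=1): 0.72331 : 0.27669
Convolve the two distributions (both contribute in 2-u steps):
  M: 0.09278116×0.72331 = 0.067110
  M+2: 0.09278116×0.27669 + 0.42363768×0.72331 = 0.332093
  M+4: 0.42363768×0.27669 + 0.48358116×0.72331 = 0.466995
  M+6: 0.48358116×0.27669 = 0.133802
Scale to base peak (0.466995) = 100: 14.37 : 71.11 : 100.00 : 28.65

14.37 : 71.11 : 100.00 : 28.65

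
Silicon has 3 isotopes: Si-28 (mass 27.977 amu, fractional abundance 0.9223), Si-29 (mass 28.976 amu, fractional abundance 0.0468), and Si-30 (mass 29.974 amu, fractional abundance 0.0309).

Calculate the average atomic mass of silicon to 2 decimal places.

28.09 amu

Ar = Σ fᵢ·mᵢ = 0.9223 × 27.977 + 0.0468 × 28.976 + 0.0309 × 29.974
= 25.8032 + 1.3561 + 0.9262 = 28.0855 amu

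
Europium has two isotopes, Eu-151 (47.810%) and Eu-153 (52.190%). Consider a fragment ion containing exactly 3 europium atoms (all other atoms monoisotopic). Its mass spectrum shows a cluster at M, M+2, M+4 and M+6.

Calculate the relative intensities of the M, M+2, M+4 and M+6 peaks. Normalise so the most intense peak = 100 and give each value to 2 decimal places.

The 3 Eu atoms are independent, so intensities follow the terms of (0.47810 + 0.52190)^3.
P(M) = 0.47810^3 = 0.109284
P(M+2) = 3 × 0.47810^2 × 0.52190^1 = 0.357887
P(M+4) = 3 × 0.47810^1 × 0.52190^2 = 0.390674
P(M+6) = 0.52190^3 = 0.142155
The M+4 peak is largest (0.390674); scaling to 100 gives 27.97 : 91.61 : 100.00 : 36.39.

27.97 : 91.61 : 100.00 : 36.39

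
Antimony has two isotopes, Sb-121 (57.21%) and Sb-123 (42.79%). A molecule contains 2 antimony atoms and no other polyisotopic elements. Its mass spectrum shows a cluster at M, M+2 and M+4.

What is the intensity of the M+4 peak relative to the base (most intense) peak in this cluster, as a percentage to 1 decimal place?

37.4%

(0.5721 + 0.4279)^2 gives M 0.3273, M+2 0.4896, M+4 0.1831; the largest is M+2.
P(M+2) = C(2,1) × 0.5721^1 × 0.4279^1 = 2 × 0.5721 × 0.4279 = 0.489603 (base)
P(M+4) = C(2,2) × 0.5721^0 × 0.4279^2 = 1 × 1.0000 × 0.18309841 = 0.183098
Relative intensity = 0.183098 / 0.489603 × 100 = 37.4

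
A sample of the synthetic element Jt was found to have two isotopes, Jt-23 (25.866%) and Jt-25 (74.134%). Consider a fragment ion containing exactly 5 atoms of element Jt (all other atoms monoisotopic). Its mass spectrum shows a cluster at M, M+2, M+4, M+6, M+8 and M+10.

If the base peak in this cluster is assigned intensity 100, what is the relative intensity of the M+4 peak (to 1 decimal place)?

Term probabilities: M 0.0012, M+2 0.0166, M+4 0.0951, M+6 0.2726, M+8 0.3906, M+10 0.2239. Base peak = M+8.
P(M+8) = C(5,4) × 0.25866^1 × 0.74134^4 = 5 × 0.25866 × 0.30204367 = 0.390633 (base)
P(M+4) = C(5,2) × 0.25866^3 × 0.74134^2 = 10 × 0.01730565 × 0.549585 = 0.095109
Relative intensity = 0.095109 / 0.390633 × 100 = 24.3

24.3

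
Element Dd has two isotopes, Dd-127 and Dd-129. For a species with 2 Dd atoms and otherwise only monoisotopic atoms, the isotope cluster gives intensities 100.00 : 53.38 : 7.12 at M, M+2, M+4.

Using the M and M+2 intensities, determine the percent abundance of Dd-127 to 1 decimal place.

Write p for the Dd-127 fraction. I(M+2)/I(M) = [C(2,1)·p^1·(1−p)] / p^2 = 2·(1−p)/p = 53.38/100.00 = 0.5338
(1−p)/p = 0.5338/2 = 0.2669  ⇒  p = 1/(1 + 0.2669) = 0.7893
Dd-127: 78.9%, Dd-129: 21.1%.

78.9%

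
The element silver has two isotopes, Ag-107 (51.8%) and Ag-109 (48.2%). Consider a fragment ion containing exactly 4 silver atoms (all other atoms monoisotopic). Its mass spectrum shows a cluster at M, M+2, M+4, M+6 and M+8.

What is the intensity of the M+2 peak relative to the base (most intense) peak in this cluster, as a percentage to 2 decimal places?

Term probabilities: M 0.0720, M+2 0.2680, M+4 0.3740, M+6 0.2320, M+8 0.0540. Base peak = M+4.
P(M+4) = C(4,2) × 0.518^2 × 0.482^2 = 6 × 0.268324 × 0.232324 = 0.374029 (base)
P(M+2) = C(4,1) × 0.518^3 × 0.482^1 = 4 × 0.13899183 × 0.4820 = 0.267976
Relative intensity = 0.267976 / 0.374029 × 100 = 71.65

71.65%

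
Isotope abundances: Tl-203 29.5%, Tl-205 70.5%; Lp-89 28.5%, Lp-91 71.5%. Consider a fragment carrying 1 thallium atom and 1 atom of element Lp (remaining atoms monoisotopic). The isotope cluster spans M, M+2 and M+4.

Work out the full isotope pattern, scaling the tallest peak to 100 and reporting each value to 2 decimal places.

Thallium pattern (n=1): 0.2950 : 0.7050
Element Lp pattern (n=1): 0.2850 : 0.7150
Convolve the two distributions (both contribute in 2-u steps):
  M: 0.2950×0.2850 = 0.084075
  M+2: 0.2950×0.7150 + 0.7050×0.2850 = 0.411850
  M+4: 0.7050×0.7150 = 0.504075
Scale to base peak (0.504075) = 100: 16.68 : 81.70 : 100.00

16.68 : 81.70 : 100.00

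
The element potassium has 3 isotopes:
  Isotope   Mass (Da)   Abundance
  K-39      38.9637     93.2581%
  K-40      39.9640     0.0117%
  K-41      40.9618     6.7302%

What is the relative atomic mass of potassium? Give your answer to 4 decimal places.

Average mass = Σ (abundance × isotope mass) = 0.932581 × 38.9637 + 0.000117 × 39.9640 + 0.067302 × 40.9618
= 36.33681 + 0.00468 + 2.75681 = 39.09830 Da

39.0983 Da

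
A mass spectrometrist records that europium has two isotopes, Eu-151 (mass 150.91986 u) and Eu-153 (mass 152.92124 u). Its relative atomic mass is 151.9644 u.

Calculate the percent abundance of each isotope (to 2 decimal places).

With x = fraction of Eu-151 (so Eu-153 is 1 − x):
150.91986·x + 152.92124·(1 − x) = 151.9644
(150.91986 − 152.92124)·x = 151.9644 − 152.92124
x = -0.95684 / -2.00138 = 0.47809 → 47.81% Eu-151, 52.19% Eu-153.

Eu-151: 47.81%, Eu-153: 52.19%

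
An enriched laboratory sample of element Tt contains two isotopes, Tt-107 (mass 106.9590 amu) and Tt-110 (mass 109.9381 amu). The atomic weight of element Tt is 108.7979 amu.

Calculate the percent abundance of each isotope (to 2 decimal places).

Writing the weighted mean with unknown fraction x of Tt-107:
106.9590·x + 109.9381·(1 − x) = 108.7979
(106.9590 − 109.9381)·x = 108.7979 − 109.9381
x = -1.1402 / -2.9791 = 0.38273 → 38.27% Tt-107, 61.73% Tt-110.

Tt-107: 38.27%, Tt-110: 61.73%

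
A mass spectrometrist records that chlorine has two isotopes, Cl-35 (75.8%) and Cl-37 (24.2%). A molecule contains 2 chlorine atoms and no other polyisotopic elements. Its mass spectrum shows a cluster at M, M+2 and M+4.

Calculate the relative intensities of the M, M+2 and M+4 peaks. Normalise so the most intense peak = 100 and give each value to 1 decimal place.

100.0 : 63.9 : 10.2

The 2 Cl atoms are independent, so intensities follow the terms of (0.758 + 0.242)^2.
P(M) = 0.758^2 = 0.574564
P(M+2) = 2 × 0.758^1 × 0.242^1 = 0.366872
P(M+4) = 0.242^2 = 0.058564
The M peak is largest (0.574564); scaling to 100 gives 100.0 : 63.9 : 10.2.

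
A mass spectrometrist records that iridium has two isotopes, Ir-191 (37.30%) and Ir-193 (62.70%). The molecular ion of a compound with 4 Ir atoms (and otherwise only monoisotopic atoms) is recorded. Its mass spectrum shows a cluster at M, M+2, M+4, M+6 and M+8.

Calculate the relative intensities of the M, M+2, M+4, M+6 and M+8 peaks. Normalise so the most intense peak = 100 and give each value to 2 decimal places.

5.26 : 35.39 : 89.23 : 100.00 : 42.02

Expanding (0.3730 + 0.6270)^4:
P(M) = 0.3730^4 = 0.019357
P(M+2) = 4 × 0.3730^3 × 0.6270^1 = 0.130153
P(M+4) = 6 × 0.3730^2 × 0.6270^2 = 0.328174
P(M+6) = 4 × 0.3730^1 × 0.6270^3 = 0.367766
P(M+8) = 0.6270^4 = 0.154550
The M+6 peak is largest (0.367766); scaling to 100 gives 5.26 : 35.39 : 89.23 : 100.00 : 42.02.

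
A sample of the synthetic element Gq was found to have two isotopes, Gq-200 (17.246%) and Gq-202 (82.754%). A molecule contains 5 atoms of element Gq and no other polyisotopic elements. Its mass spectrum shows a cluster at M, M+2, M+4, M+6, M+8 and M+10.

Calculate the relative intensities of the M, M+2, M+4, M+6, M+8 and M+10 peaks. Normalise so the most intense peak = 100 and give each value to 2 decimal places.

0.04 : 0.91 : 8.69 : 41.68 : 100.00 : 95.97

Each Gq atom is independently Gq-200 (p = 0.17246) or Gq-202 (q = 0.82754); the cluster is the binomial expansion (p + q)^5.
P(M) = 0.17246^5 = 0.000153
P(M+2) = 5 × 0.17246^4 × 0.82754^1 = 0.003660
P(M+4) = 10 × 0.17246^3 × 0.82754^2 = 0.035127
P(M+6) = 10 × 0.17246^2 × 0.82754^3 = 0.168556
P(M+8) = 5 × 0.17246^1 × 0.82754^4 = 0.404403
P(M+10) = 0.82754^5 = 0.388101
The M+8 peak is largest (0.404403); scaling to 100 gives 0.04 : 0.91 : 8.69 : 41.68 : 100.00 : 95.97.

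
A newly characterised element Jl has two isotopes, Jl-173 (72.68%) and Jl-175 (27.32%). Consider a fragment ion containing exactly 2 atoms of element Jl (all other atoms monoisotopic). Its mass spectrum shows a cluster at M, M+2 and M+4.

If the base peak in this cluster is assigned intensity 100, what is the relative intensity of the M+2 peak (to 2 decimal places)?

Term probabilities: M 0.5282, M+2 0.3971, M+4 0.0746. Base peak = M.
P(M) = C(2,0) × 0.7268^2 × 0.2732^0 = 1 × 0.52823824 × 1.0000 = 0.528238 (base)
P(M+2) = C(2,1) × 0.7268^1 × 0.2732^1 = 2 × 0.7268 × 0.2732 = 0.397124
Relative intensity = 0.397124 / 0.528238 × 100 = 75.18

75.18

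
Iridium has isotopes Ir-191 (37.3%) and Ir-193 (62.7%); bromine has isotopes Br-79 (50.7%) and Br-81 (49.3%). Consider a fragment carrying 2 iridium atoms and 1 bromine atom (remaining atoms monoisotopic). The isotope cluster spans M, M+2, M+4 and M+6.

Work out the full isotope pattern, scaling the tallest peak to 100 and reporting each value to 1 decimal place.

Iridium pattern (n=2): 0.139129 : 0.467742 : 0.393129
Bromine pattern (n=1): 0.5070 : 0.4930
Convolve the two distributions (both contribute in 2-u steps):
  M: 0.139129×0.5070 = 0.070538
  M+2: 0.139129×0.4930 + 0.467742×0.5070 = 0.305736
  M+4: 0.467742×0.4930 + 0.393129×0.5070 = 0.429913
  M+6: 0.393129×0.4930 = 0.193813
Scale to base peak (0.429913) = 100: 16.4 : 71.1 : 100.0 : 45.1

16.4 : 71.1 : 100.0 : 45.1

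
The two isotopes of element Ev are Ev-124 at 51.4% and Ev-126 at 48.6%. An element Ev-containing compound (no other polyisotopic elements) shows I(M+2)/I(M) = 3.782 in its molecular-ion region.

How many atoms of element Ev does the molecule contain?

4

For n independent Ev atoms, I(M+2)/I(M) = n · (abundance Ev-126) / (abundance Ev-124) = n · 0.486/0.514.
n = 3.782 × 0.514/0.486 = 4.00 ≈ 4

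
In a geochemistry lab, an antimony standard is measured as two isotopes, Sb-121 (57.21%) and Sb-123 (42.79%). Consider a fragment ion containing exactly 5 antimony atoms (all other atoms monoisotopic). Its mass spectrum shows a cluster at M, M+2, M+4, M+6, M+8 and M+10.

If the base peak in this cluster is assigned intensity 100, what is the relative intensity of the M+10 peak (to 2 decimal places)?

4.18

(0.5721 + 0.4279)^5 gives M 0.0613, M+2 0.2292, M+4 0.3428, M+6 0.2564, M+8 0.0959, M+10 0.0143; the largest is M+4.
P(M+4) = C(5,2) × 0.5721^3 × 0.4279^2 = 10 × 0.18724742 × 0.18309841 = 0.342847 (base)
P(M+10) = C(5,5) × 0.5721^0 × 0.4279^5 = 1 × 1.0000 × 0.01434536 = 0.014345
Relative intensity = 0.014345 / 0.342847 × 100 = 4.18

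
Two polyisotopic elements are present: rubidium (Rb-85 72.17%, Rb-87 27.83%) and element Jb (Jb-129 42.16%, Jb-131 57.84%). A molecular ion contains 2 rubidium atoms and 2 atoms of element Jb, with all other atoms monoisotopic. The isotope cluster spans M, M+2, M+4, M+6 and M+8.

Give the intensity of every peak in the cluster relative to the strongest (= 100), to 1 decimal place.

24.1 : 84.8 : 100.0 : 44.8 : 6.7

Rubidium pattern (n=2): 0.52085089 : 0.40169822 : 0.07745089
Element Jb pattern (n=2): 0.17774656 : 0.48770688 : 0.33454656
Convolve the two distributions (both contribute in 2-u steps):
  M: 0.52085089×0.17774656 = 0.092579
  M+2: 0.52085089×0.48770688 + 0.40169822×0.17774656 = 0.325423
  M+4: 0.52085089×0.33454656 + 0.40169822×0.48770688 + 0.07745089×0.17774656 = 0.383926
  M+6: 0.40169822×0.33454656 + 0.07745089×0.48770688 = 0.172160
  M+8: 0.07745089×0.33454656 = 0.025911
Scale to base peak (0.383926) = 100: 24.1 : 84.8 : 100.0 : 44.8 : 6.7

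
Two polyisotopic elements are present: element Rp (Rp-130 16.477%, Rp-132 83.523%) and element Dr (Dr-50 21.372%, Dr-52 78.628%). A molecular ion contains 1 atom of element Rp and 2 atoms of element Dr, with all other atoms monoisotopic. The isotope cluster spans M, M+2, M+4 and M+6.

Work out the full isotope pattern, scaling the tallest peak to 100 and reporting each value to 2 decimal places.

Element Rp pattern (n=1): 0.16477 : 0.83523
Element Dr pattern (n=2): 0.04567624 : 0.33608752 : 0.61823624
Convolve the two distributions (both contribute in 2-u steps):
  M: 0.16477×0.04567624 = 0.007526
  M+2: 0.16477×0.33608752 + 0.83523×0.04567624 = 0.093527
  M+4: 0.16477×0.61823624 + 0.83523×0.33608752 = 0.382577
  M+6: 0.83523×0.61823624 = 0.516369
Scale to base peak (0.516369) = 100: 1.46 : 18.11 : 74.09 : 100.00

1.46 : 18.11 : 74.09 : 100.00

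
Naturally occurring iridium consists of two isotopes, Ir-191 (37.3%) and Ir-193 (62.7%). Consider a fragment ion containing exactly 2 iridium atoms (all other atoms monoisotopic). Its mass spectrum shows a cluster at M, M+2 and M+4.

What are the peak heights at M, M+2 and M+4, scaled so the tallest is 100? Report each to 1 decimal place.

Each Ir atom is independently Ir-191 (p = 0.373) or Ir-193 (q = 0.627); the cluster is the binomial expansion (p + q)^2.
P(M) = 0.373^2 = 0.139129
P(M+2) = 2 × 0.373^1 × 0.627^1 = 0.467742
P(M+4) = 0.627^2 = 0.393129
The M+2 peak is largest (0.467742); scaling to 100 gives 29.7 : 100.0 : 84.0.

29.7 : 100.0 : 84.0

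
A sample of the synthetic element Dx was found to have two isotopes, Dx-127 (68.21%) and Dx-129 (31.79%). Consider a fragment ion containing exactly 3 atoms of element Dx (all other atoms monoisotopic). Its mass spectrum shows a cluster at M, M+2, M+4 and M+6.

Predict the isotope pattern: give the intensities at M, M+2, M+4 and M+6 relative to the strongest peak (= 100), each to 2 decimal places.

Each Dx atom is independently Dx-127 (p = 0.6821) or Dx-129 (q = 0.3179); the cluster is the binomial expansion (p + q)^3.
P(M) = 0.6821^3 = 0.317354
P(M+2) = 3 × 0.6821^2 × 0.3179^1 = 0.443719
P(M+4) = 3 × 0.6821^1 × 0.3179^2 = 0.206800
P(M+6) = 0.3179^3 = 0.032127
The M+2 peak is largest (0.443719); scaling to 100 gives 71.52 : 100.00 : 46.61 : 7.24.

71.52 : 100.00 : 46.61 : 7.24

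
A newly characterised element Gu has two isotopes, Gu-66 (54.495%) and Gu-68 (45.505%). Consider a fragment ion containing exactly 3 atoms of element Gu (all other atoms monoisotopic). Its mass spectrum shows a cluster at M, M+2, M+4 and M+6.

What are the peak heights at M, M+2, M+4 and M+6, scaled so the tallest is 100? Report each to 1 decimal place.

Each Gu atom is independently Gu-66 (p = 0.54495) or Gu-68 (q = 0.45505); the cluster is the binomial expansion (p + q)^3.
P(M) = 0.54495^3 = 0.161834
P(M+2) = 3 × 0.54495^2 × 0.45505^1 = 0.405409
P(M+4) = 3 × 0.54495^1 × 0.45505^2 = 0.338529
P(M+6) = 0.45505^3 = 0.094227
The M+2 peak is largest (0.405409); scaling to 100 gives 39.9 : 100.0 : 83.5 : 23.2.

39.9 : 100.0 : 83.5 : 23.2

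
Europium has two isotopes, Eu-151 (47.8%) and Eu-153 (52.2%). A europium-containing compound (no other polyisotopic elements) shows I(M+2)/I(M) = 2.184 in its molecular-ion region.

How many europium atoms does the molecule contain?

With n Eu atoms, P(M+2)/P(M) = C(n,1)·p^(n−1)q / p^n = n·q/p = n · 0.522/0.478.
n = 2.184 × 0.478/0.522 = 2.00 ≈ 2

2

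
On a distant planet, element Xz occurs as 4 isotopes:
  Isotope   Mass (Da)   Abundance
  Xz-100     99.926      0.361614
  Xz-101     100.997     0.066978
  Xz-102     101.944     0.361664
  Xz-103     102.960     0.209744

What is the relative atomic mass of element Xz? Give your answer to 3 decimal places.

101.364 Da

Ar = Σ fᵢ·mᵢ = 0.361614 × 99.926 + 0.066978 × 100.997 + 0.361664 × 101.944 + 0.209744 × 102.960
= 36.1346 + 6.7646 + 36.8695 + 21.5952 = 101.3639 Da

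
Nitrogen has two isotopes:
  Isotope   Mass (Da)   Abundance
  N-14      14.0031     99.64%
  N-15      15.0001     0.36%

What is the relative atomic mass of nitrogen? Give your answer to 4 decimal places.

14.0067 Da

The abundance-weighted mean is 0.9964 × 14.0031 + 0.0036 × 15.0001
= 13.95269 + 0.05400 = 14.00669 Da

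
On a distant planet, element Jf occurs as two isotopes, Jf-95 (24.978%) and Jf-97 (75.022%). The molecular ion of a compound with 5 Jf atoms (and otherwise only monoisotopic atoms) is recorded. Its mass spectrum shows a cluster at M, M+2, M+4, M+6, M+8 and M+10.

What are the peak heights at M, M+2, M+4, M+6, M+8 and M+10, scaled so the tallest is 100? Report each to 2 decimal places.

Expanding (0.24978 + 0.75022)^5:
P(M) = 0.24978^5 = 0.000972
P(M+2) = 5 × 0.24978^4 × 0.75022^1 = 0.014601
P(M+4) = 10 × 0.24978^3 × 0.75022^2 = 0.087710
P(M+6) = 10 × 0.24978^2 × 0.75022^3 = 0.263440
P(M+8) = 5 × 0.24978^1 × 0.75022^4 = 0.395624
P(M+10) = 0.75022^5 = 0.237653
The M+8 peak is largest (0.395624); scaling to 100 gives 0.25 : 3.69 : 22.17 : 66.59 : 100.00 : 60.07.

0.25 : 3.69 : 22.17 : 66.59 : 100.00 : 60.07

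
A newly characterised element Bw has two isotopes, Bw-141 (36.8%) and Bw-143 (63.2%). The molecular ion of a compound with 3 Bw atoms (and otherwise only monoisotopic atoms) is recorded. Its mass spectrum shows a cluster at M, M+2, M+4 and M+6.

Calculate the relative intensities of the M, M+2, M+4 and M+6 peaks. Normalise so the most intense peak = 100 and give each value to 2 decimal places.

11.30 : 58.23 : 100.00 : 57.25

Each Bw atom is independently Bw-141 (p = 0.368) or Bw-143 (q = 0.632); the cluster is the binomial expansion (p + q)^3.
P(M) = 0.368^3 = 0.049836
P(M+2) = 3 × 0.368^2 × 0.632^1 = 0.256764
P(M+4) = 3 × 0.368^1 × 0.632^2 = 0.440964
P(M+6) = 0.632^3 = 0.252436
The M+4 peak is largest (0.440964); scaling to 100 gives 11.30 : 58.23 : 100.00 : 57.25.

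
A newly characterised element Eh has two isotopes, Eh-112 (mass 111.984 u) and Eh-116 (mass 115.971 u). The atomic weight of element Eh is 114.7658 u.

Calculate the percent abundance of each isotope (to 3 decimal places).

Writing the weighted mean with unknown fraction x of Eh-112:
111.984·x + 115.971·(1 − x) = 114.7658
(111.984 − 115.971)·x = 114.7658 − 115.971
x = -1.2052 / -3.987 = 0.30228 → 30.228% Eh-112, 69.772% Eh-116.

Eh-112: 30.228%, Eh-116: 69.772%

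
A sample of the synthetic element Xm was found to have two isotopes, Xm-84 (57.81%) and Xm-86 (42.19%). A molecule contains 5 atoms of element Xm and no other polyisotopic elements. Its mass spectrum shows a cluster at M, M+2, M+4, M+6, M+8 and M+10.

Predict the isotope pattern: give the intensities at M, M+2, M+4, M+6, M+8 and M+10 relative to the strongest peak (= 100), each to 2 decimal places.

18.78 : 68.51 : 100.00 : 72.98 : 26.63 : 3.89

Each Xm atom is independently Xm-84 (p = 0.5781) or Xm-86 (q = 0.4219); the cluster is the binomial expansion (p + q)^5.
P(M) = 0.5781^5 = 0.064568
P(M+2) = 5 × 0.5781^4 × 0.4219^1 = 0.235609
P(M+4) = 10 × 0.5781^3 × 0.4219^2 = 0.343897
P(M+6) = 10 × 0.5781^2 × 0.4219^3 = 0.250977
P(M+8) = 5 × 0.5781^1 × 0.4219^4 = 0.091582
P(M+10) = 0.4219^5 = 0.013367
The M+4 peak is largest (0.343897); scaling to 100 gives 18.78 : 68.51 : 100.00 : 72.98 : 26.63 : 3.89.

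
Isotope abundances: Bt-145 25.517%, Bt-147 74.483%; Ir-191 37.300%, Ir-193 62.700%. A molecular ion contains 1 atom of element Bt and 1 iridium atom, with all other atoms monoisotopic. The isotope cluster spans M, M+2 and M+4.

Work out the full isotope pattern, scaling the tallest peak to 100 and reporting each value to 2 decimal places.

Element Bt pattern (n=1): 0.25517 : 0.74483
Iridium pattern (n=1): 0.3730 : 0.6270
Convolve the two distributions (both contribute in 2-u steps):
  M: 0.25517×0.3730 = 0.095178
  M+2: 0.25517×0.6270 + 0.74483×0.3730 = 0.437813
  M+4: 0.74483×0.6270 = 0.467008
Scale to base peak (0.467008) = 100: 20.38 : 93.75 : 100.00

20.38 : 93.75 : 100.00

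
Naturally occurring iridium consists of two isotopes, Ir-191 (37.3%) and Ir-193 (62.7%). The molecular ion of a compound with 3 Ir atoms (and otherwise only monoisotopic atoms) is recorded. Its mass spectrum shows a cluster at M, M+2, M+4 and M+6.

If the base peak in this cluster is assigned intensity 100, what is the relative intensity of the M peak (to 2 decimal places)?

(0.373 + 0.627)^3 gives M 0.0519, M+2 0.2617, M+4 0.4399, M+6 0.2465; the largest is M+4.
P(M+4) = C(3,2) × 0.373^1 × 0.627^2 = 3 × 0.3730 × 0.393129 = 0.439911 (base)
P(M) = C(3,0) × 0.373^3 × 0.627^0 = 1 × 0.05189512 × 1.0000 = 0.051895
Relative intensity = 0.051895 / 0.439911 × 100 = 11.80

11.80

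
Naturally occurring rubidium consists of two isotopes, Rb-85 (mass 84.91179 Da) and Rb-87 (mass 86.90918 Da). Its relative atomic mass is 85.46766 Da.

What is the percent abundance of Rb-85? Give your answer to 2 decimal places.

Writing the weighted mean with unknown fraction x of Rb-85:
84.91179·x + 86.90918·(1 − x) = 85.46766
(84.91179 − 86.90918)·x = 85.46766 − 86.90918
x = -1.44152 / -1.99739 = 0.72170 → 72.17% Rb-85, 27.83% Rb-87.

72.17%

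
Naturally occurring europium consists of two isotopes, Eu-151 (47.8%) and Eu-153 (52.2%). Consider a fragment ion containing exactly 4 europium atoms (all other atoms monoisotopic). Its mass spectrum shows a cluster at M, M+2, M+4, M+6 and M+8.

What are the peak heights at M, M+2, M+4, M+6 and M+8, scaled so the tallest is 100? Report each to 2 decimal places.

Expanding (0.478 + 0.522)^4:
P(M) = 0.478^4 = 0.052205
P(M+2) = 4 × 0.478^3 × 0.522^1 = 0.228042
P(M+4) = 6 × 0.478^2 × 0.522^2 = 0.373549
P(M+6) = 4 × 0.478^1 × 0.522^3 = 0.271956
P(M+8) = 0.522^4 = 0.074248
The M+4 peak is largest (0.373549); scaling to 100 gives 13.98 : 61.05 : 100.00 : 72.80 : 19.88.

13.98 : 61.05 : 100.00 : 72.80 : 19.88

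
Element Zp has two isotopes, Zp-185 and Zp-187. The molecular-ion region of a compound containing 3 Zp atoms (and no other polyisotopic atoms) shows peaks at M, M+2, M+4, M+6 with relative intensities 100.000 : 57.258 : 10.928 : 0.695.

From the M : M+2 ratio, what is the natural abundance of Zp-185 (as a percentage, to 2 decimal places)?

If p is the fraction of Zp that is Zp-185, then I(M+2)/I(M) = [C(3,1)·p^2·(1−p)] / p^3 = 3·(1−p)/p = 57.258/100.000 = 0.5726
(1−p)/p = 0.5726/3 = 0.1909  ⇒  p = 1/(1 + 0.1909) = 0.8397
Zp-185: 83.97%, Zp-187: 16.03%.

83.97%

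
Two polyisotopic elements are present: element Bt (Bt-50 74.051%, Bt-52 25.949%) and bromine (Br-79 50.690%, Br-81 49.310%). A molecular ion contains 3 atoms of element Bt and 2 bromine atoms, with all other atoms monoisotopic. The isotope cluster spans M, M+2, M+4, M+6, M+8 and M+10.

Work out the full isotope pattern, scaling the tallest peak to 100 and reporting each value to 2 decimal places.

Element Bt pattern (n=3): 0.40606241 : 0.42687796 : 0.14958686 : 0.01747277
Bromine pattern (n=2): 0.25694761 : 0.49990478 : 0.24314761
Convolve the two distributions (both contribute in 2-u steps):
  M: 0.40606241×0.25694761 = 0.104337
  M+2: 0.40606241×0.49990478 + 0.42687796×0.25694761 = 0.312678
  M+4: 0.40606241×0.24314761 + 0.42687796×0.49990478 + 0.14958686×0.25694761 = 0.350567
  M+6: 0.42687796×0.24314761 + 0.14958686×0.49990478 + 0.01747277×0.25694761 = 0.183063
  M+8: 0.14958686×0.24314761 + 0.01747277×0.49990478 = 0.045106
  M+10: 0.01747277×0.24314761 = 0.004248
Scale to base peak (0.350567) = 100: 29.76 : 89.19 : 100.00 : 52.22 : 12.87 : 1.21

29.76 : 89.19 : 100.00 : 52.22 : 12.87 : 1.21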